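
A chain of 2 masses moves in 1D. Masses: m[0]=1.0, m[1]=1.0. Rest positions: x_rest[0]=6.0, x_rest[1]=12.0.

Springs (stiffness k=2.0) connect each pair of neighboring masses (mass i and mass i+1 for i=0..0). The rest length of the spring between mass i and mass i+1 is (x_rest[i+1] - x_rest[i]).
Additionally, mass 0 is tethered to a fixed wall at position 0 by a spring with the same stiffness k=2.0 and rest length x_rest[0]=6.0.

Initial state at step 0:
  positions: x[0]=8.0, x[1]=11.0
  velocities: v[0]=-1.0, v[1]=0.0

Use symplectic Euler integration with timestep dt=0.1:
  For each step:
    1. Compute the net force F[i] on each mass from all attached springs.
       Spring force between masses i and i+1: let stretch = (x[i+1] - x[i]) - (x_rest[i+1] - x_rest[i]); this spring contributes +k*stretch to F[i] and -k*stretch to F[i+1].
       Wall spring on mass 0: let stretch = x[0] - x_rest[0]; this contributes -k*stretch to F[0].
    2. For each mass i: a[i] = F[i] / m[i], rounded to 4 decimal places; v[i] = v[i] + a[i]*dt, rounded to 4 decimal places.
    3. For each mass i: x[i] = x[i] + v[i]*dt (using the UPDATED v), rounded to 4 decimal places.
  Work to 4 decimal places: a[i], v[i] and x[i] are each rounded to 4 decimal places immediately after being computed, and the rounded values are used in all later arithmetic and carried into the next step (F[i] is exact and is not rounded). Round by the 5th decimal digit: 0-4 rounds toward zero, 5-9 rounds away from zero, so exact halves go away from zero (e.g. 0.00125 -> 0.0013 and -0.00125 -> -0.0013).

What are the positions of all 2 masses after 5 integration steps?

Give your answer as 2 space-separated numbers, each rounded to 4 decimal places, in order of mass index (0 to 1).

Answer: 6.2504 11.7551

Derivation:
Step 0: x=[8.0000 11.0000] v=[-1.0000 0.0000]
Step 1: x=[7.8000 11.0600] v=[-2.0000 0.6000]
Step 2: x=[7.5092 11.1748] v=[-2.9080 1.1480]
Step 3: x=[7.1415 11.3363] v=[-3.6767 1.6149]
Step 4: x=[6.7149 11.5339] v=[-4.2660 1.9759]
Step 5: x=[6.2504 11.7551] v=[-4.6452 2.2121]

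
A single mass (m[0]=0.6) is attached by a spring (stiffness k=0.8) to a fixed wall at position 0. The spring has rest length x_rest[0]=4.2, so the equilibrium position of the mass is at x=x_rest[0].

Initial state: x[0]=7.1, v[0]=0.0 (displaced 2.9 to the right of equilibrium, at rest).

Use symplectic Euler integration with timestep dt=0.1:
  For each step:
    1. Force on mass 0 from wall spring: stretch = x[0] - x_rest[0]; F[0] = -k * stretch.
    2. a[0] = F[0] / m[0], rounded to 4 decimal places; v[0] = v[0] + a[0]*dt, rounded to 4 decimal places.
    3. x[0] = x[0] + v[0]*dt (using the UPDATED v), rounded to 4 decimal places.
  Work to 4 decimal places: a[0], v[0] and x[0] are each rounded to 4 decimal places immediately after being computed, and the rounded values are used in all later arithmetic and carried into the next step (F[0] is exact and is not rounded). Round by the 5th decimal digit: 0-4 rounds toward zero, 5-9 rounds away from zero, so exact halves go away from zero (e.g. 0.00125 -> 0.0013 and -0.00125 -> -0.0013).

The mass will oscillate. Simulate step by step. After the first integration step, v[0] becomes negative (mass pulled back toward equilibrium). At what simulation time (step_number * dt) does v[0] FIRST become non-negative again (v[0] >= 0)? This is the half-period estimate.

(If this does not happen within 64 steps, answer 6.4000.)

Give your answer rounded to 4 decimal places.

Step 0: x=[7.1000] v=[0.0000]
Step 1: x=[7.0613] v=[-0.3867]
Step 2: x=[6.9845] v=[-0.7682]
Step 3: x=[6.8706] v=[-1.1395]
Step 4: x=[6.7210] v=[-1.4956]
Step 5: x=[6.5378] v=[-1.8317]
Step 6: x=[6.3235] v=[-2.1434]
Step 7: x=[6.0809] v=[-2.4265]
Step 8: x=[5.8132] v=[-2.6773]
Step 9: x=[5.5240] v=[-2.8924]
Step 10: x=[5.2171] v=[-3.0689]
Step 11: x=[4.8967] v=[-3.2045]
Step 12: x=[4.5670] v=[-3.2974]
Step 13: x=[4.2324] v=[-3.3463]
Step 14: x=[3.8973] v=[-3.3506]
Step 15: x=[3.5663] v=[-3.3102]
Step 16: x=[3.2437] v=[-3.2257]
Step 17: x=[2.9339] v=[-3.0982]
Step 18: x=[2.6410] v=[-2.9294]
Step 19: x=[2.3689] v=[-2.7215]
Step 20: x=[2.1212] v=[-2.4774]
Step 21: x=[1.9012] v=[-2.2002]
Step 22: x=[1.7118] v=[-1.8937]
Step 23: x=[1.5556] v=[-1.5619]
Step 24: x=[1.4347] v=[-1.2093]
Step 25: x=[1.3506] v=[-0.8406]
Step 26: x=[1.3045] v=[-0.4607]
Step 27: x=[1.2970] v=[-0.0746]
Step 28: x=[1.3283] v=[0.3125]
First v>=0 after going negative at step 28, time=2.8000

Answer: 2.8000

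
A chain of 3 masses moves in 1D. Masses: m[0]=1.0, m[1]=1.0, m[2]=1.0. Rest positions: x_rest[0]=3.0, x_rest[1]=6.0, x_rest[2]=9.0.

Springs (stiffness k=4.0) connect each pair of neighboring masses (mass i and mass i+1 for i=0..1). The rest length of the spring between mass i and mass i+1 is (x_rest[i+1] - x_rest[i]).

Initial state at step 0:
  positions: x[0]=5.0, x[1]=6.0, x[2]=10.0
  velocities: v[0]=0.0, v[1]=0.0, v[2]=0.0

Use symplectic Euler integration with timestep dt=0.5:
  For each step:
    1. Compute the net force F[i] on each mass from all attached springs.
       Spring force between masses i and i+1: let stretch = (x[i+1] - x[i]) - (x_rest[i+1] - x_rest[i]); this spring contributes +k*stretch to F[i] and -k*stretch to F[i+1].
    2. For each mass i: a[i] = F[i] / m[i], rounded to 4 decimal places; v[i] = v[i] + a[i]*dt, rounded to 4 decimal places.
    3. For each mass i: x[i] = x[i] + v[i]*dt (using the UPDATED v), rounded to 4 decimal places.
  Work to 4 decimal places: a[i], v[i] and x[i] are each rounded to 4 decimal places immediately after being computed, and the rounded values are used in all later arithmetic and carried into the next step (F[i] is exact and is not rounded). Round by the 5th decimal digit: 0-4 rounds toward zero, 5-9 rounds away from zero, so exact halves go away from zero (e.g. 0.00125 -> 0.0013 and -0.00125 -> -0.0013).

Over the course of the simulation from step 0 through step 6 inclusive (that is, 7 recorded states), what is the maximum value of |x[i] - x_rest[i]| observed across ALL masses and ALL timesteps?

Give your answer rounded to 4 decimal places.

Answer: 3.0000

Derivation:
Step 0: x=[5.0000 6.0000 10.0000] v=[0.0000 0.0000 0.0000]
Step 1: x=[3.0000 9.0000 9.0000] v=[-4.0000 6.0000 -2.0000]
Step 2: x=[4.0000 6.0000 11.0000] v=[2.0000 -6.0000 4.0000]
Step 3: x=[4.0000 6.0000 11.0000] v=[0.0000 0.0000 0.0000]
Step 4: x=[3.0000 9.0000 9.0000] v=[-2.0000 6.0000 -4.0000]
Step 5: x=[5.0000 6.0000 10.0000] v=[4.0000 -6.0000 2.0000]
Step 6: x=[5.0000 6.0000 10.0000] v=[0.0000 0.0000 0.0000]
Max displacement = 3.0000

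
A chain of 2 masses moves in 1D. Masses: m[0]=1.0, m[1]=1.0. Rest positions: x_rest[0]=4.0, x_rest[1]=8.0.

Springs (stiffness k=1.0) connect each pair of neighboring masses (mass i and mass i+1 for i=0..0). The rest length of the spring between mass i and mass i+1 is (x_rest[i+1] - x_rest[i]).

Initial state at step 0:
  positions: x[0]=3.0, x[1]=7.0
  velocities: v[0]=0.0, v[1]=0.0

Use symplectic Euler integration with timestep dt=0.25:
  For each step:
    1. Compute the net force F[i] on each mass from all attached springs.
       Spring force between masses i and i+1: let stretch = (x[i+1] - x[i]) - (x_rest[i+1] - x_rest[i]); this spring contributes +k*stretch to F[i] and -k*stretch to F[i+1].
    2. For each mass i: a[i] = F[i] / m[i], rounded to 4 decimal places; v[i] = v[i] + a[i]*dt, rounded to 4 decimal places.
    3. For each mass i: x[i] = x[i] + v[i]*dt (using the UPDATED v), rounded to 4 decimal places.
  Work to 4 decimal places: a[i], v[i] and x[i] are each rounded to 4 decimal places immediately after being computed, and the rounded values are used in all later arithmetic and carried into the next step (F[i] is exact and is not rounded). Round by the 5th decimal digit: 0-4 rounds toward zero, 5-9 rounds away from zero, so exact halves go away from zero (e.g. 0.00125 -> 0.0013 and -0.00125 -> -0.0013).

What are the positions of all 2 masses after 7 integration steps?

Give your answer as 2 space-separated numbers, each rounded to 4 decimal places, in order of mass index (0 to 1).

Answer: 3.0000 7.0000

Derivation:
Step 0: x=[3.0000 7.0000] v=[0.0000 0.0000]
Step 1: x=[3.0000 7.0000] v=[0.0000 0.0000]
Step 2: x=[3.0000 7.0000] v=[0.0000 0.0000]
Step 3: x=[3.0000 7.0000] v=[0.0000 0.0000]
Step 4: x=[3.0000 7.0000] v=[0.0000 0.0000]
Step 5: x=[3.0000 7.0000] v=[0.0000 0.0000]
Step 6: x=[3.0000 7.0000] v=[0.0000 0.0000]
Step 7: x=[3.0000 7.0000] v=[0.0000 0.0000]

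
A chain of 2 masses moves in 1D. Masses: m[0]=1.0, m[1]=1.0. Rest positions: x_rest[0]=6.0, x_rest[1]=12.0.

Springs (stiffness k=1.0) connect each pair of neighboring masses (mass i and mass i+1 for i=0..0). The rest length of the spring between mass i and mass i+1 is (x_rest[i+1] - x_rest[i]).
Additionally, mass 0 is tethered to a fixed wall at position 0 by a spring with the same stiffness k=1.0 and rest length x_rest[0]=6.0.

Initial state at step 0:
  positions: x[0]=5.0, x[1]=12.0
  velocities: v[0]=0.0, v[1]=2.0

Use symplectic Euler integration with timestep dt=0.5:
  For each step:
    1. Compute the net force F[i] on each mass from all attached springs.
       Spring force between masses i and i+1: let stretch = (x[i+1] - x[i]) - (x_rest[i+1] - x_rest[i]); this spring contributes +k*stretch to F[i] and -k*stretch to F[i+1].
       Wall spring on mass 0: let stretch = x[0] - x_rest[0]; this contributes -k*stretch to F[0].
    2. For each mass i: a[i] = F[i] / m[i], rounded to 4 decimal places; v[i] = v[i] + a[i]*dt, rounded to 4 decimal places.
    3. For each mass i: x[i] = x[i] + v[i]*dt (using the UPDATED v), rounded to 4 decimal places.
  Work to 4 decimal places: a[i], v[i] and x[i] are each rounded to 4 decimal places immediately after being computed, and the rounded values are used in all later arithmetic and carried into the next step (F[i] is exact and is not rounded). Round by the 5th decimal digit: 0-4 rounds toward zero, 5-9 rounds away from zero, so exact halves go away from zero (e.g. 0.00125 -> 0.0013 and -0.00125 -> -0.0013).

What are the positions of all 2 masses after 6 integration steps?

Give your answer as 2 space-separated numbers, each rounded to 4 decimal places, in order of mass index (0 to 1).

Step 0: x=[5.0000 12.0000] v=[0.0000 2.0000]
Step 1: x=[5.5000 12.7500] v=[1.0000 1.5000]
Step 2: x=[6.4375 13.1875] v=[1.8750 0.8750]
Step 3: x=[7.4532 13.4375] v=[2.0313 0.5000]
Step 4: x=[8.1017 13.6915] v=[1.2969 0.5079]
Step 5: x=[8.1222 14.0480] v=[0.0410 0.7130]
Step 6: x=[7.5936 14.4231] v=[-1.0572 0.7501]

Answer: 7.5936 14.4231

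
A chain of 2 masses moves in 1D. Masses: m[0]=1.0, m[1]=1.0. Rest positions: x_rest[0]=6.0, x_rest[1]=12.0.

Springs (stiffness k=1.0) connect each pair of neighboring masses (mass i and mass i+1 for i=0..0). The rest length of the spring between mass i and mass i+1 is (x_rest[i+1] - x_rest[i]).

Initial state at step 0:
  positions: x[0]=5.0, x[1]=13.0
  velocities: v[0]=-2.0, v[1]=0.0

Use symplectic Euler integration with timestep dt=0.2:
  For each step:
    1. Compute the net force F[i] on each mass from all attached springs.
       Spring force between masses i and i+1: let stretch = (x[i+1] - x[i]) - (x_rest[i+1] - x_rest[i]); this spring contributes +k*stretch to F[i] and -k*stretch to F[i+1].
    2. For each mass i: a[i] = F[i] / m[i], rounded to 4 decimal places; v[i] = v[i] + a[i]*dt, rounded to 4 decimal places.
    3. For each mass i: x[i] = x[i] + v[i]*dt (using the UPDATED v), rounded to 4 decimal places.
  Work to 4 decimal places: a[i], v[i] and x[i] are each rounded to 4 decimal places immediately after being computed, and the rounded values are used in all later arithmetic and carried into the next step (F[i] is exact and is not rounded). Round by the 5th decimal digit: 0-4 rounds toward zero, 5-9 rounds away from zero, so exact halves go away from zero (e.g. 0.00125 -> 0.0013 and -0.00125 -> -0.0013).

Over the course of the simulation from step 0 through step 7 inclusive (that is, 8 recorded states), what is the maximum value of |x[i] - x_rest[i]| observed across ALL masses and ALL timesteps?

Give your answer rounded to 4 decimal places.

Step 0: x=[5.0000 13.0000] v=[-2.0000 0.0000]
Step 1: x=[4.6800 12.9200] v=[-1.6000 -0.4000]
Step 2: x=[4.4496 12.7504] v=[-1.1520 -0.8480]
Step 3: x=[4.3112 12.4888] v=[-0.6918 -1.3082]
Step 4: x=[4.2599 12.1401] v=[-0.2563 -1.7437]
Step 5: x=[4.2838 11.7162] v=[0.1197 -2.1197]
Step 6: x=[4.3650 11.2350] v=[0.4062 -2.4062]
Step 7: x=[4.4810 10.7190] v=[0.5802 -2.5802]
Max displacement = 1.7401

Answer: 1.7401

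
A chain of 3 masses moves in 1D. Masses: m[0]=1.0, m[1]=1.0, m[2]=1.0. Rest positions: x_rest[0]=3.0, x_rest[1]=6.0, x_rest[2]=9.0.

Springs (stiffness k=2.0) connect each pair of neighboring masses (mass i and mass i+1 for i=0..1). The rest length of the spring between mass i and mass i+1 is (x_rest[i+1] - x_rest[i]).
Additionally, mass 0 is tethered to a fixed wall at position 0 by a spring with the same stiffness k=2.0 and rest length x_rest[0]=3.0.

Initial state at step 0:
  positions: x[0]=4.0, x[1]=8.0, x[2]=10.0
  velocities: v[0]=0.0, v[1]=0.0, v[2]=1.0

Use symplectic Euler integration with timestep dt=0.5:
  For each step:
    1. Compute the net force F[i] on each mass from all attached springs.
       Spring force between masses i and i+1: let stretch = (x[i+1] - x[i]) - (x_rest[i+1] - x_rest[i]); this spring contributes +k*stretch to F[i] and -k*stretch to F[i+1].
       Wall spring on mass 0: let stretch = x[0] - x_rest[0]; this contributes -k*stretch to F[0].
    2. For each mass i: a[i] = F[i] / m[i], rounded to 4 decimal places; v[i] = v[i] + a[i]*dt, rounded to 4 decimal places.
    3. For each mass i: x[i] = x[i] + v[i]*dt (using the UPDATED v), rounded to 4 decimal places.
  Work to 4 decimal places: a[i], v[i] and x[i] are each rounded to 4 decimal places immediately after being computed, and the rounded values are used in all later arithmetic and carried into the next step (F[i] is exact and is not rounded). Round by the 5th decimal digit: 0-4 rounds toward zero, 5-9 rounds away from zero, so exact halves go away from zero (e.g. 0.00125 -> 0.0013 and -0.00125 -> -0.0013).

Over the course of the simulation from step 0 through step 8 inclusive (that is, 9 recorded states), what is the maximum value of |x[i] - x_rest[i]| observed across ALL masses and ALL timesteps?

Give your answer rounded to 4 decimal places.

Answer: 2.5000

Derivation:
Step 0: x=[4.0000 8.0000 10.0000] v=[0.0000 0.0000 1.0000]
Step 1: x=[4.0000 7.0000 11.0000] v=[0.0000 -2.0000 2.0000]
Step 2: x=[3.5000 6.5000 11.5000] v=[-1.0000 -1.0000 1.0000]
Step 3: x=[2.7500 7.0000 11.0000] v=[-1.5000 1.0000 -1.0000]
Step 4: x=[2.7500 7.3750 10.0000] v=[0.0000 0.7500 -2.0000]
Step 5: x=[3.6875 6.7500 9.1875] v=[1.8750 -1.2500 -1.6250]
Step 6: x=[4.3125 5.8125 8.6563] v=[1.2500 -1.8750 -1.0625]
Step 7: x=[3.5313 5.5469 8.2032] v=[-1.5625 -0.5312 -0.9063]
Step 8: x=[1.9922 5.6017 7.9219] v=[-3.0782 0.1095 -0.5626]
Max displacement = 2.5000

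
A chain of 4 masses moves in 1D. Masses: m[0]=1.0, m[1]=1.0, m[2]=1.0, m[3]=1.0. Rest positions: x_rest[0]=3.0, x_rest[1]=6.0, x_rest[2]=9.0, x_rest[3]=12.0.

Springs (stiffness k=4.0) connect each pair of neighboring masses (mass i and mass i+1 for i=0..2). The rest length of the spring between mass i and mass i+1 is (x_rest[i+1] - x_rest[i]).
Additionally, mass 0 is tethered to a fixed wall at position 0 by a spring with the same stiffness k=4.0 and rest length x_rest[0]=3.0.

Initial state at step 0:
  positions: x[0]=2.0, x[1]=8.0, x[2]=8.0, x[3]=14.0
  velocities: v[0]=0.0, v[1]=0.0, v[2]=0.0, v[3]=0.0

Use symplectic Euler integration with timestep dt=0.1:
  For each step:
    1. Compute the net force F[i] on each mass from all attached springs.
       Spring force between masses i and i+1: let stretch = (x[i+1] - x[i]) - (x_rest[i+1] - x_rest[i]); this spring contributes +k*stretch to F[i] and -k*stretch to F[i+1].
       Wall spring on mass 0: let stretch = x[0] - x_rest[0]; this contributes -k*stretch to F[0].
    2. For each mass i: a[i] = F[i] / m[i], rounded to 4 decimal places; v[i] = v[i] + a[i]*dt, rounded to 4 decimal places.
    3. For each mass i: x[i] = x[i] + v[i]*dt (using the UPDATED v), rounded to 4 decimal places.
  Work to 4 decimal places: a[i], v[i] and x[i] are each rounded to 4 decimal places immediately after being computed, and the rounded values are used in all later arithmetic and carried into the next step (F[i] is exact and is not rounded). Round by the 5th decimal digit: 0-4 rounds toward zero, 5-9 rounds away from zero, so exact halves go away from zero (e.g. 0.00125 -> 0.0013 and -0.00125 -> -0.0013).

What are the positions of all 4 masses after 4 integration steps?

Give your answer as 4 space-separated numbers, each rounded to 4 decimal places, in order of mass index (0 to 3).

Step 0: x=[2.0000 8.0000 8.0000 14.0000] v=[0.0000 0.0000 0.0000 0.0000]
Step 1: x=[2.1600 7.7600 8.2400 13.8800] v=[1.6000 -2.4000 2.4000 -1.2000]
Step 2: x=[2.4576 7.3152 8.6864 13.6544] v=[2.9760 -4.4480 4.4640 -2.2560]
Step 3: x=[2.8512 6.7309 9.2767 13.3501] v=[3.9360 -5.8426 5.9027 -3.0432]
Step 4: x=[3.2859 6.0933 9.9281 13.0028] v=[4.3474 -6.3762 6.5137 -3.4726]

Answer: 3.2859 6.0933 9.9281 13.0028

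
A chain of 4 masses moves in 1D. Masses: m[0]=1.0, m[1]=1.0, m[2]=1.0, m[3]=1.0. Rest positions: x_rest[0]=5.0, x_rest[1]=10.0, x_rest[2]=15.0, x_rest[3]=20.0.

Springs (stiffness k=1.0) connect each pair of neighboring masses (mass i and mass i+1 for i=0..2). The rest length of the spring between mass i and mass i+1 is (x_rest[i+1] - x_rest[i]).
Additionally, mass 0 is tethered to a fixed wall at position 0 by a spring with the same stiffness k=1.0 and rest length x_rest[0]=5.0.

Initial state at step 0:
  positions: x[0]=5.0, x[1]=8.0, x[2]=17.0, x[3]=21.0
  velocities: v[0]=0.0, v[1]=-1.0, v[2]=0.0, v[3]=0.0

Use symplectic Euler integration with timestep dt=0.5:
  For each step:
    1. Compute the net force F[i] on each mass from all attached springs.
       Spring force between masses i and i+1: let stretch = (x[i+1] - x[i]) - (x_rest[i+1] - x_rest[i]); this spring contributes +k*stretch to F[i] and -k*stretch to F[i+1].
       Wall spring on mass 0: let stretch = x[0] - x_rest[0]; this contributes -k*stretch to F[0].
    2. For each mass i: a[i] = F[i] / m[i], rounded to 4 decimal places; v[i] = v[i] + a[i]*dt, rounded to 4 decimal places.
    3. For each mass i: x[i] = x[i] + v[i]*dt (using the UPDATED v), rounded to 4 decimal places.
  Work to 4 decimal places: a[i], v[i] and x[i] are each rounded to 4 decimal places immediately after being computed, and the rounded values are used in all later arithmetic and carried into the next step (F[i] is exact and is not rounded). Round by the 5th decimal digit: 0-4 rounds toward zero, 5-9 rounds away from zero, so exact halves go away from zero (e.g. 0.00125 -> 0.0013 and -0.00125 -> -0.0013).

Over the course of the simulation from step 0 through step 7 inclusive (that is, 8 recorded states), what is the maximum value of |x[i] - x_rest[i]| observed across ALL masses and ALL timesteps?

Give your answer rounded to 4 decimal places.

Step 0: x=[5.0000 8.0000 17.0000 21.0000] v=[0.0000 -1.0000 0.0000 0.0000]
Step 1: x=[4.5000 9.0000 15.7500 21.2500] v=[-1.0000 2.0000 -2.5000 0.5000]
Step 2: x=[4.0000 10.5625 14.1875 21.3750] v=[-1.0000 3.1250 -3.1250 0.2500]
Step 3: x=[4.1407 11.3907 13.5156 20.9531] v=[0.2813 1.6563 -1.3438 -0.8438]
Step 4: x=[5.0587 10.9376 14.1719 19.9218] v=[1.8360 -0.9063 1.3125 -2.0626]
Step 5: x=[6.1818 9.8233 15.4571 18.7030] v=[2.2461 -2.2286 2.5703 -2.4376]
Step 6: x=[6.6698 9.2071 16.1453 17.9227] v=[0.9760 -1.2325 1.3764 -1.5606]
Step 7: x=[6.1247 9.6911 15.5433 17.9481] v=[-1.0903 0.9680 -1.2040 0.0507]
Max displacement = 2.0773

Answer: 2.0773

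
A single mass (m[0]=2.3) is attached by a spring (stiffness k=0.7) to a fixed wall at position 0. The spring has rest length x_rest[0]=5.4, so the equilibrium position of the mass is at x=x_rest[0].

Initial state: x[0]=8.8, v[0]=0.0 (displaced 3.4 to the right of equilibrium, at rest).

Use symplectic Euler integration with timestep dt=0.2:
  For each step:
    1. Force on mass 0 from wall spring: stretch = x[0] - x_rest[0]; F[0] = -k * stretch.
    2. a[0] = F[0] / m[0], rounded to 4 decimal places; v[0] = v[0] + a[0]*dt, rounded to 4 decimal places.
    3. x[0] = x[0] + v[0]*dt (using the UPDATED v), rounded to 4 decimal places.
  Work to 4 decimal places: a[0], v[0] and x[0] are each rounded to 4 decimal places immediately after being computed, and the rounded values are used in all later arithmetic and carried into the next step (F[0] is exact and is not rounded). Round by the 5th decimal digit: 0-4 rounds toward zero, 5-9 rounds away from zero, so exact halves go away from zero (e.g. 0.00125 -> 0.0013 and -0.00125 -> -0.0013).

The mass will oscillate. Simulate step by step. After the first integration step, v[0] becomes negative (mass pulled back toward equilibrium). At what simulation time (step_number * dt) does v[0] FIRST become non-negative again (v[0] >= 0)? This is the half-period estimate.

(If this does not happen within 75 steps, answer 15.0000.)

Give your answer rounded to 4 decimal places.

Answer: 5.8000

Derivation:
Step 0: x=[8.8000] v=[0.0000]
Step 1: x=[8.7586] v=[-0.2070]
Step 2: x=[8.6763] v=[-0.4114]
Step 3: x=[8.5541] v=[-0.6108]
Step 4: x=[8.3935] v=[-0.8028]
Step 5: x=[8.1965] v=[-0.9850]
Step 6: x=[7.9655] v=[-1.1552]
Step 7: x=[7.7032] v=[-1.3114]
Step 8: x=[7.4129] v=[-1.4516]
Step 9: x=[7.0981] v=[-1.5741]
Step 10: x=[6.7626] v=[-1.6775]
Step 11: x=[6.4105] v=[-1.7604]
Step 12: x=[6.0461] v=[-1.8219]
Step 13: x=[5.6739] v=[-1.8612]
Step 14: x=[5.2983] v=[-1.8779]
Step 15: x=[4.9240] v=[-1.8717]
Step 16: x=[4.5555] v=[-1.8427]
Step 17: x=[4.1972] v=[-1.7913]
Step 18: x=[3.8536] v=[-1.7181]
Step 19: x=[3.5288] v=[-1.6240]
Step 20: x=[3.2268] v=[-1.5101]
Step 21: x=[2.9512] v=[-1.3778]
Step 22: x=[2.7055] v=[-1.2287]
Step 23: x=[2.4926] v=[-1.0647]
Step 24: x=[2.3151] v=[-0.8877]
Step 25: x=[2.1751] v=[-0.6999]
Step 26: x=[2.0744] v=[-0.5036]
Step 27: x=[2.0142] v=[-0.3012]
Step 28: x=[1.9952] v=[-0.0951]
Step 29: x=[2.0176] v=[0.1121]
First v>=0 after going negative at step 29, time=5.8000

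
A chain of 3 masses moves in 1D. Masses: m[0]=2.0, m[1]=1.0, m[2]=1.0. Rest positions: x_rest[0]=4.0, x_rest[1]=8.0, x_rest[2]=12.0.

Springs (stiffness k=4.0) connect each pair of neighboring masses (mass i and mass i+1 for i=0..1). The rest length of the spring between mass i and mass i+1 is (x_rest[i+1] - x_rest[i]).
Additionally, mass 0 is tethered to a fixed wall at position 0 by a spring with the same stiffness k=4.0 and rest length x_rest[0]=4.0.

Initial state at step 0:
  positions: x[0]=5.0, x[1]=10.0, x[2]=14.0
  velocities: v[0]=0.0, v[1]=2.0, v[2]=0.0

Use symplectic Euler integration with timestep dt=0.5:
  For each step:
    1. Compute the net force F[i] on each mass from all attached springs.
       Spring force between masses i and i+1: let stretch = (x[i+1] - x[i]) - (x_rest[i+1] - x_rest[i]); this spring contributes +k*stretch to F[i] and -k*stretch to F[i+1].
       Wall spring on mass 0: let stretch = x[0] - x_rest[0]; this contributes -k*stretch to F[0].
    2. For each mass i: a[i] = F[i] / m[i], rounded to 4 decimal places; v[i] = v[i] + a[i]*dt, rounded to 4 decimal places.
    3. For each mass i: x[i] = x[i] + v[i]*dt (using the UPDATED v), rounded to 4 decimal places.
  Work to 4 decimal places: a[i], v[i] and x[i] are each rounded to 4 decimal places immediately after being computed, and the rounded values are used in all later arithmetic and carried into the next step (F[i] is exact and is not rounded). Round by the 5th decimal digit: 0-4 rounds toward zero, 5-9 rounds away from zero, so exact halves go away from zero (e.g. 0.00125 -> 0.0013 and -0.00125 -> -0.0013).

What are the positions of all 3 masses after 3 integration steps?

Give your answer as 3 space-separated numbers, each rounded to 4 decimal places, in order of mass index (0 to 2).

Step 0: x=[5.0000 10.0000 14.0000] v=[0.0000 2.0000 0.0000]
Step 1: x=[5.0000 10.0000 14.0000] v=[0.0000 0.0000 0.0000]
Step 2: x=[5.0000 9.0000 14.0000] v=[0.0000 -2.0000 0.0000]
Step 3: x=[4.5000 9.0000 13.0000] v=[-1.0000 0.0000 -2.0000]

Answer: 4.5000 9.0000 13.0000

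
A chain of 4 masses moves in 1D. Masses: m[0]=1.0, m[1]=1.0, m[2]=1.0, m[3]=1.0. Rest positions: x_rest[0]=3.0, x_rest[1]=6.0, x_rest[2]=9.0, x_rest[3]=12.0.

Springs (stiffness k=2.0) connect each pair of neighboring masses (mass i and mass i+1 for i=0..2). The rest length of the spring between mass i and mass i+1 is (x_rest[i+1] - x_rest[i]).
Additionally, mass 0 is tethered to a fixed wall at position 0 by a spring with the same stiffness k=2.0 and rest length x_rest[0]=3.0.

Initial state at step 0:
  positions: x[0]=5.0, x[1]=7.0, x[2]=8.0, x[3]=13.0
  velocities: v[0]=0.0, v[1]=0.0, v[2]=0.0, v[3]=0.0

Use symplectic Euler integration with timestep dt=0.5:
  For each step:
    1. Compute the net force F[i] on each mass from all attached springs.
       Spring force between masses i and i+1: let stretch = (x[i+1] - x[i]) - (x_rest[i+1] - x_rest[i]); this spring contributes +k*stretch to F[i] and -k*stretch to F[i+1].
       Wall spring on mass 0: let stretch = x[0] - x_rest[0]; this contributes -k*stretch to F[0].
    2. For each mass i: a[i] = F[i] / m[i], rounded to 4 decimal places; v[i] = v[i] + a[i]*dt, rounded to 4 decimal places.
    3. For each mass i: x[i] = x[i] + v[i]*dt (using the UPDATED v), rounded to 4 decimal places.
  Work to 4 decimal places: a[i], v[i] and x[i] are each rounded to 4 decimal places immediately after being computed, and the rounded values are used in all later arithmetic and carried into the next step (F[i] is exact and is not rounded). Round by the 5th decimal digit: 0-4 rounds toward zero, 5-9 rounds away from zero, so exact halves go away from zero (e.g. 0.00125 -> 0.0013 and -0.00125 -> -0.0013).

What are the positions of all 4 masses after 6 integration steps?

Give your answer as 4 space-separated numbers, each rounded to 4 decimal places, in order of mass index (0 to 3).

Step 0: x=[5.0000 7.0000 8.0000 13.0000] v=[0.0000 0.0000 0.0000 0.0000]
Step 1: x=[3.5000 6.5000 10.0000 12.0000] v=[-3.0000 -1.0000 4.0000 -2.0000]
Step 2: x=[1.7500 6.2500 11.2500 11.5000] v=[-3.5000 -0.5000 2.5000 -1.0000]
Step 3: x=[1.3750 6.2500 10.1250 12.3750] v=[-0.7500 0.0000 -2.2500 1.7500]
Step 4: x=[2.7500 5.7500 8.1875 13.6250] v=[2.7500 -1.0000 -3.8750 2.5000]
Step 5: x=[4.2500 4.9688 7.7500 13.6563] v=[3.0000 -1.5625 -0.8750 0.0625]
Step 6: x=[3.9844 5.2188 8.8751 12.2344] v=[-0.5312 0.4999 2.2501 -2.8438]

Answer: 3.9844 5.2188 8.8751 12.2344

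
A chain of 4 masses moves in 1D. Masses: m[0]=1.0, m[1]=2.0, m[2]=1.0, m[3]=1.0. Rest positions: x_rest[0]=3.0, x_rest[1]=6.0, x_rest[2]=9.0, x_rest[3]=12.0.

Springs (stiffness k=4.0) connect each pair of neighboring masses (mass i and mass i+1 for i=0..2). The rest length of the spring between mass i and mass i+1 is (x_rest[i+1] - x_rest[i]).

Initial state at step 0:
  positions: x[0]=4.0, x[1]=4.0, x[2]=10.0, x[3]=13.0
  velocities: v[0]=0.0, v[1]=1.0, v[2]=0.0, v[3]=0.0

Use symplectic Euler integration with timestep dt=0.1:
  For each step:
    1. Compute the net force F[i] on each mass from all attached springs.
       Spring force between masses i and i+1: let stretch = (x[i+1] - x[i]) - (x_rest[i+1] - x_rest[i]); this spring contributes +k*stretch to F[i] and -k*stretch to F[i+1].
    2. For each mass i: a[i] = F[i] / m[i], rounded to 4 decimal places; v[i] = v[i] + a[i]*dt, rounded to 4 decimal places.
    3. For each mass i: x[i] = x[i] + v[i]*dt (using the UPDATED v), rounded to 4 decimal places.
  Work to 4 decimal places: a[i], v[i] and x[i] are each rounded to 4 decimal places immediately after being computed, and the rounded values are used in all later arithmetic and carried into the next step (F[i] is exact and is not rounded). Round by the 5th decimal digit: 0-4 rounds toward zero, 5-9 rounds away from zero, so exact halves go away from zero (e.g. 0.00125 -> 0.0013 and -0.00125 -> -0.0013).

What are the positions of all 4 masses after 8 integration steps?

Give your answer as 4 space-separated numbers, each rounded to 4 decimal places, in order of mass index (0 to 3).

Answer: 1.6353 7.1996 8.2326 12.3334

Derivation:
Step 0: x=[4.0000 4.0000 10.0000 13.0000] v=[0.0000 1.0000 0.0000 0.0000]
Step 1: x=[3.8800 4.2200 9.8800 13.0000] v=[-1.2000 2.2000 -1.2000 0.0000]
Step 2: x=[3.6536 4.5464 9.6584 12.9952] v=[-2.2640 3.2640 -2.2160 -0.0480]
Step 3: x=[3.3429 4.9572 9.3658 12.9769] v=[-3.1069 4.1078 -2.9261 -0.1827]
Step 4: x=[2.9768 5.4239 9.0413 12.9342] v=[-3.6612 4.6667 -3.2451 -0.4271]
Step 5: x=[2.5886 5.9140 8.7278 12.8558] v=[-3.8824 4.9008 -3.1349 -0.7843]
Step 6: x=[2.2134 6.3939 8.4669 12.7323] v=[-3.7522 4.7985 -2.6092 -1.2355]
Step 7: x=[1.8854 6.8316 8.2937 12.5581] v=[-3.2800 4.3770 -1.7322 -1.7417]
Step 8: x=[1.6353 7.1996 8.2326 12.3334] v=[-2.5015 3.6802 -0.6113 -2.2475]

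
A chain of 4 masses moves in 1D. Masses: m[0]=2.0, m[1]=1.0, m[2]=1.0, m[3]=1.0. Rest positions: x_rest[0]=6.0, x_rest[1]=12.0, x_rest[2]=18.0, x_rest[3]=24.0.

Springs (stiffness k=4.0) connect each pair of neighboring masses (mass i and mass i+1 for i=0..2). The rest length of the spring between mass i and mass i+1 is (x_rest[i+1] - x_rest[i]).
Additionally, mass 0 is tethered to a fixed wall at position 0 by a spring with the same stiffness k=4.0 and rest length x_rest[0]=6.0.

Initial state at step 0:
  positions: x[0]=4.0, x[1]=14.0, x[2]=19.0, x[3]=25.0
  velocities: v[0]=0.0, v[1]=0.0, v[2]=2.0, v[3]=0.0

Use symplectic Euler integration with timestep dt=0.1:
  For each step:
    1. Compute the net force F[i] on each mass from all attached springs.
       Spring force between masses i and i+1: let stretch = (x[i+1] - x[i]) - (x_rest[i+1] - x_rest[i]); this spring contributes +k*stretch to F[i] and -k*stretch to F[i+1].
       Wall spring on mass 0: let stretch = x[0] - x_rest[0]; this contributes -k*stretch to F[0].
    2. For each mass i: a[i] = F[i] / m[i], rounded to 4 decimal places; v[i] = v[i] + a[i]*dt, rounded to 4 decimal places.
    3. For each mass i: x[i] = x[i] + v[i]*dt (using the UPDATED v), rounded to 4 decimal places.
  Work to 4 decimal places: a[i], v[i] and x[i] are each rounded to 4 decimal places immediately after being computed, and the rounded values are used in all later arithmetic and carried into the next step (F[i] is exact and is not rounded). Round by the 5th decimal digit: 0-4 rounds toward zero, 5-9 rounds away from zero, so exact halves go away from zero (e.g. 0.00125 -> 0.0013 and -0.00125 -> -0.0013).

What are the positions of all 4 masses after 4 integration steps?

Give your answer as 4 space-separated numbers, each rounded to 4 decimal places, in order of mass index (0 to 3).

Step 0: x=[4.0000 14.0000 19.0000 25.0000] v=[0.0000 0.0000 2.0000 0.0000]
Step 1: x=[4.1200 13.8000 19.2400 25.0000] v=[1.2000 -2.0000 2.4000 0.0000]
Step 2: x=[4.3512 13.4304 19.4928 25.0096] v=[2.3120 -3.6960 2.5280 0.0960]
Step 3: x=[4.6770 12.9401 19.7238 25.0385] v=[3.2576 -4.9027 2.3098 0.2893]
Step 4: x=[5.0745 12.3907 19.8960 25.0948] v=[3.9748 -5.4945 1.7222 0.5634]

Answer: 5.0745 12.3907 19.8960 25.0948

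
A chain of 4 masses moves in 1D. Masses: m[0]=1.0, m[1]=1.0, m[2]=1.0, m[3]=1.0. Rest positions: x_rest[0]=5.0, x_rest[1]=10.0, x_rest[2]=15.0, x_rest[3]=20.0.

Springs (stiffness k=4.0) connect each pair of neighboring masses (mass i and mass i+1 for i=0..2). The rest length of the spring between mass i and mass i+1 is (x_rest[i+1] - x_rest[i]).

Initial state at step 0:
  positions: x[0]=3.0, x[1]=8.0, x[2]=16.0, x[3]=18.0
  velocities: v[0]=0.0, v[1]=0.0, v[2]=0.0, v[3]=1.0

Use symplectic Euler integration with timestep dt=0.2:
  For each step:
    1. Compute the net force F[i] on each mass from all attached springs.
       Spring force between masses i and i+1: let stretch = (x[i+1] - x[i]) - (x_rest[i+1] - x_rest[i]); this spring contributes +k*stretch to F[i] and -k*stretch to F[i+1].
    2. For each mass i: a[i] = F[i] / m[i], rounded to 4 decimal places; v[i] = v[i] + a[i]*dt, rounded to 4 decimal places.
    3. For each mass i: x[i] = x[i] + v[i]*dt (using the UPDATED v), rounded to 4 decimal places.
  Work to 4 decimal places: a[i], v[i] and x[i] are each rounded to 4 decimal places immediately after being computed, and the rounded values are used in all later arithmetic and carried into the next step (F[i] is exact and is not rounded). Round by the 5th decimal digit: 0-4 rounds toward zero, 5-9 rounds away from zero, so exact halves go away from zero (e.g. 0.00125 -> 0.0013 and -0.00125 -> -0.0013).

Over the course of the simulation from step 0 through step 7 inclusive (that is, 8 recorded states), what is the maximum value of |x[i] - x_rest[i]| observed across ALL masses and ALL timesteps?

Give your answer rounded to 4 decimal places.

Answer: 2.9652

Derivation:
Step 0: x=[3.0000 8.0000 16.0000 18.0000] v=[0.0000 0.0000 0.0000 1.0000]
Step 1: x=[3.0000 8.4800 15.0400 18.6800] v=[0.0000 2.4000 -4.8000 3.4000]
Step 2: x=[3.0768 9.1328 13.6128 19.5776] v=[0.3840 3.2640 -7.1360 4.4880]
Step 3: x=[3.3226 9.5334 12.4232 20.3208] v=[1.2288 2.0032 -5.9482 3.7162]
Step 4: x=[3.7621 9.4027 12.0348 20.6004] v=[2.1974 -0.6536 -1.9420 1.3981]
Step 5: x=[4.3041 8.7906 12.5958 20.3095] v=[2.7099 -3.0604 2.8048 -1.4544]
Step 6: x=[4.7639 8.0695 13.7821 19.5844] v=[2.2991 -3.6054 5.9316 -3.6254]
Step 7: x=[4.9526 7.7335 14.9828 18.7310] v=[0.9436 -1.6798 6.0034 -4.2672]
Max displacement = 2.9652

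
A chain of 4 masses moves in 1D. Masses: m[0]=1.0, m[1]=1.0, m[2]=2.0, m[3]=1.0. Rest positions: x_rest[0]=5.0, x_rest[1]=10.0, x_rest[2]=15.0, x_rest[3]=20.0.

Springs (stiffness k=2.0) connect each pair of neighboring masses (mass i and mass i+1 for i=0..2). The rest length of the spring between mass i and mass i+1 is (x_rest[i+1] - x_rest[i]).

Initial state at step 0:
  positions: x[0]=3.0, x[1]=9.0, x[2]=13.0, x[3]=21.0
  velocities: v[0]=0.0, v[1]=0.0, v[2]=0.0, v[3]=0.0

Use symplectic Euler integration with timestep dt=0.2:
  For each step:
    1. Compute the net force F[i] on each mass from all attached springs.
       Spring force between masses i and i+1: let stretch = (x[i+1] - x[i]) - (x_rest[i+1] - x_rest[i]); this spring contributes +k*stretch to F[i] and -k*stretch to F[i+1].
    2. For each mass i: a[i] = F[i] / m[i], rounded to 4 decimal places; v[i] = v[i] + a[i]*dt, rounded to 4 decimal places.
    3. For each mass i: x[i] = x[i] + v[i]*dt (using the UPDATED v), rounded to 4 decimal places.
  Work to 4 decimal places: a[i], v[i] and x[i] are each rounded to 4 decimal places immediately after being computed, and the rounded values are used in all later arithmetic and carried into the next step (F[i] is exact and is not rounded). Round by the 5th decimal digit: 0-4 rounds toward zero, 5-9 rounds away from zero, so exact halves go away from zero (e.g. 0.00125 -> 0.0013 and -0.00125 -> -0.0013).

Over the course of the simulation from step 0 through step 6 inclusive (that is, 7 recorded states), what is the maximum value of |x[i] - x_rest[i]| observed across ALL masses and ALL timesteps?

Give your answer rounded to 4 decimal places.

Step 0: x=[3.0000 9.0000 13.0000 21.0000] v=[0.0000 0.0000 0.0000 0.0000]
Step 1: x=[3.0800 8.8400 13.1600 20.7600] v=[0.4000 -0.8000 0.8000 -1.2000]
Step 2: x=[3.2208 8.5648 13.4512 20.3120] v=[0.7040 -1.3760 1.4560 -2.2400]
Step 3: x=[3.3891 8.2530 13.8214 19.7151] v=[0.8416 -1.5590 1.8509 -2.9843]
Step 4: x=[3.5465 7.9976 14.2046 19.0467] v=[0.7872 -1.2772 1.9160 -3.3418]
Step 5: x=[3.6600 7.8826 14.5332 18.3910] v=[0.5676 -0.5748 1.6430 -3.2786]
Step 6: x=[3.7113 7.9619 14.7501 17.8267] v=[0.2566 0.3964 1.0844 -2.8217]
Max displacement = 2.1733

Answer: 2.1733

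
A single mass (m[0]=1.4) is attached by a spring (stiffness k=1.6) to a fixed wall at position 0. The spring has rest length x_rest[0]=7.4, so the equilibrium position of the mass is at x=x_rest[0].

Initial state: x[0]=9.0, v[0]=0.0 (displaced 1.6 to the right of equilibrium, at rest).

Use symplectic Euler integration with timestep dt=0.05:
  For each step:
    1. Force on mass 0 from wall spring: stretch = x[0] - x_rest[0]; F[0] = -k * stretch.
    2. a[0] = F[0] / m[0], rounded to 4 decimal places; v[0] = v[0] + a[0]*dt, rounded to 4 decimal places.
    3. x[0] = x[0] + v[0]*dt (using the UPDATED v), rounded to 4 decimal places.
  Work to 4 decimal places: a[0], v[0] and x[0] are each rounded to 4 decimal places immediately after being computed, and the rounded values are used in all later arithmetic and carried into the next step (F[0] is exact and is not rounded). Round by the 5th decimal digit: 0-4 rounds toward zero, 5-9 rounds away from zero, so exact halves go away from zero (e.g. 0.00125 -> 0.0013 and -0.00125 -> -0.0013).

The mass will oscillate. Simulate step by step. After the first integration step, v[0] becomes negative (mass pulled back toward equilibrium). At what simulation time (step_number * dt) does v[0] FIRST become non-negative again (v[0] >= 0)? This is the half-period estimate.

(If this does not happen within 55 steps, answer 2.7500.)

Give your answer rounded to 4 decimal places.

Answer: 2.7500

Derivation:
Step 0: x=[9.0000] v=[0.0000]
Step 1: x=[8.9954] v=[-0.0914]
Step 2: x=[8.9863] v=[-0.1826]
Step 3: x=[8.9726] v=[-0.2732]
Step 4: x=[8.9544] v=[-0.3631]
Step 5: x=[8.9318] v=[-0.4519]
Step 6: x=[8.9048] v=[-0.5394]
Step 7: x=[8.8735] v=[-0.6254]
Step 8: x=[8.8380] v=[-0.7096]
Step 9: x=[8.7984] v=[-0.7918]
Step 10: x=[8.7548] v=[-0.8717]
Step 11: x=[8.7073] v=[-0.9491]
Step 12: x=[8.6561] v=[-1.0238]
Step 13: x=[8.6013] v=[-1.0956]
Step 14: x=[8.5431] v=[-1.1642]
Step 15: x=[8.4816] v=[-1.2295]
Step 16: x=[8.4170] v=[-1.2913]
Step 17: x=[8.3495] v=[-1.3494]
Step 18: x=[8.2793] v=[-1.4037]
Step 19: x=[8.2066] v=[-1.4539]
Step 20: x=[8.1316] v=[-1.5000]
Step 21: x=[8.0545] v=[-1.5418]
Step 22: x=[7.9755] v=[-1.5792]
Step 23: x=[7.8949] v=[-1.6121]
Step 24: x=[7.8129] v=[-1.6404]
Step 25: x=[7.7297] v=[-1.6640]
Step 26: x=[7.6456] v=[-1.6828]
Step 27: x=[7.5608] v=[-1.6968]
Step 28: x=[7.4755] v=[-1.7060]
Step 29: x=[7.3900] v=[-1.7103]
Step 30: x=[7.3045] v=[-1.7097]
Step 31: x=[7.2193] v=[-1.7042]
Step 32: x=[7.1346] v=[-1.6939]
Step 33: x=[7.0507] v=[-1.6787]
Step 34: x=[6.9678] v=[-1.6587]
Step 35: x=[6.8861] v=[-1.6340]
Step 36: x=[6.8059] v=[-1.6046]
Step 37: x=[6.7274] v=[-1.5707]
Step 38: x=[6.6508] v=[-1.5323]
Step 39: x=[6.5763] v=[-1.4895]
Step 40: x=[6.5042] v=[-1.4424]
Step 41: x=[6.4346] v=[-1.3912]
Step 42: x=[6.3678] v=[-1.3360]
Step 43: x=[6.3040] v=[-1.2770]
Step 44: x=[6.2433] v=[-1.2144]
Step 45: x=[6.1859] v=[-1.1483]
Step 46: x=[6.1320] v=[-1.0789]
Step 47: x=[6.0817] v=[-1.0064]
Step 48: x=[6.0351] v=[-0.9311]
Step 49: x=[5.9924] v=[-0.8531]
Step 50: x=[5.9538] v=[-0.7727]
Step 51: x=[5.9193] v=[-0.6901]
Step 52: x=[5.8890] v=[-0.6055]
Step 53: x=[5.8630] v=[-0.5192]
Step 54: x=[5.8414] v=[-0.4314]
Step 55: x=[5.8243] v=[-0.3423]
v[0] did not become non-negative within 55 steps; using fallback time=2.7500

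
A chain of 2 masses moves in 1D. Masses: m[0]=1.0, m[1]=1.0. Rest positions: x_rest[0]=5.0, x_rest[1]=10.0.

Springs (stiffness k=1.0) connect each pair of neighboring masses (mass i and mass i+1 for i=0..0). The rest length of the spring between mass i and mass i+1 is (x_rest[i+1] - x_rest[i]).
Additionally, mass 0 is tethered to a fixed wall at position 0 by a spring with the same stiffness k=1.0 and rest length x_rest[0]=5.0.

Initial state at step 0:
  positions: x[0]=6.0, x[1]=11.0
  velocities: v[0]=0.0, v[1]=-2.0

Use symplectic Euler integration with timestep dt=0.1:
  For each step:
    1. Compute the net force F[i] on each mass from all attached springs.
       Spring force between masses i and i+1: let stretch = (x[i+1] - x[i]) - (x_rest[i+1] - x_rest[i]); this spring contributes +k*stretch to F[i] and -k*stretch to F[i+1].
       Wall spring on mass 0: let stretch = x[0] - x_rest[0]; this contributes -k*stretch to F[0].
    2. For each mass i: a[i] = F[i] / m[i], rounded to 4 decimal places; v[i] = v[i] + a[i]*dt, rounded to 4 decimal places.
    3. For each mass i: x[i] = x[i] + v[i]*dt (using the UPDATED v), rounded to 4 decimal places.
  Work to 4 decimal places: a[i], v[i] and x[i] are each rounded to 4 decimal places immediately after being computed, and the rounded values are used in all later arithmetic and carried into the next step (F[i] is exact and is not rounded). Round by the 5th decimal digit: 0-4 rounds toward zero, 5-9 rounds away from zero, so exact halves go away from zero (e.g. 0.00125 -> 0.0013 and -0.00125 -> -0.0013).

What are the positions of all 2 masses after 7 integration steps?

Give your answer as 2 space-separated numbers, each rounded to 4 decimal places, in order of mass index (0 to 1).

Step 0: x=[6.0000 11.0000] v=[0.0000 -2.0000]
Step 1: x=[5.9900 10.8000] v=[-0.1000 -2.0000]
Step 2: x=[5.9682 10.6019] v=[-0.2180 -1.9810]
Step 3: x=[5.9331 10.4075] v=[-0.3515 -1.9444]
Step 4: x=[5.8834 10.2183] v=[-0.4974 -1.8918]
Step 5: x=[5.8182 10.0358] v=[-0.6523 -1.8253]
Step 6: x=[5.7370 9.8611] v=[-0.8124 -1.7471]
Step 7: x=[5.6396 9.6952] v=[-0.9737 -1.6595]

Answer: 5.6396 9.6952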